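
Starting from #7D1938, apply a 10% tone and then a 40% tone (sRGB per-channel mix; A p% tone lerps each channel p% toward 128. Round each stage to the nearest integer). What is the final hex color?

#7D1938 is rgb(125, 25, 56).
A 10% tone moves each channel 10% toward 128:
  R: 125 + 0.1×(128−125) = 125 + 0.3 = 125.3 → 125
  G: 25 + 10.3 = 35.3 → 35
  B: 56 + 0.1×(128−56) = 56 + 7.2 = 63.2 → 63
After the tone: rgb(125, 35, 63) = #7D233F.
Per channel, c → c + 0.4(128 − c):
  R: 125 + 1.2 = 126.2 → 126
  G: 35 + 37.2 = 72.2 → 72
  B: 63 + 26 = 89 → 89
rgb(126, 72, 89) = #7E4859.

#7E4859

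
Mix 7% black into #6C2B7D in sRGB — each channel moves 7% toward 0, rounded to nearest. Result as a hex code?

#642874

#6C2B7D is rgb(108, 43, 125).
Per channel, c → c + 0.07(0 − c):
  R: 108 + 0.07×(0−108) = 108 − 7.56 = 100.44 → 100
  G: 43 + 0.07×(0−43) = 43 − 3.01 = 39.99 → 40
  B: 125 + 0.07×(0−125) = 125 − 8.75 = 116.25 → 116
rgb(100, 40, 116) = #642874.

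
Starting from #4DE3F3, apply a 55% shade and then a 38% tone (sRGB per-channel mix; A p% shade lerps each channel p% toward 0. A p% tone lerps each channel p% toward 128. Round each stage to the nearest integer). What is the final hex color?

#467074

#4DE3F3 is rgb(77, 227, 243).
A 55% shade moves each channel 55% toward 0:
  R: 77 + 0.55×(0−77) = 77 − 42.35 = 34.65 → 35
  G: 227 + 0.55×(0−227) = 227 − 124.85 = 102.15 → 102
  B: 243 − 133.65 = 109.35 → 109
After the shade: rgb(35, 102, 109) = #23666D.
Lerp each channel 38% toward 128:
  R: 35 + 0.38×(128−35) = 35 + 35.34 = 70.34 → 70
  G: 102 + 0.38×(128−102) = 102 + 9.88 = 111.88 → 112
  B: 109 + 7.22 = 116.22 → 116
rgb(70, 112, 116) = #467074.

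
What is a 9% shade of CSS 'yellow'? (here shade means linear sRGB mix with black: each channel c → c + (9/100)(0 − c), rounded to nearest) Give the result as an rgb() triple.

CSS yellow is rgb(255, 255, 0).
Lerp each channel 9% toward 0:
  R: 255 − 22.95 = 232.05 → 232
  G: 255 + 0.09×(0−255) = 255 − 22.95 = 232.05 → 232
  B: 0 + 0.09×(0−0) = 0 + 0 = 0 → 0

rgb(232, 232, 0)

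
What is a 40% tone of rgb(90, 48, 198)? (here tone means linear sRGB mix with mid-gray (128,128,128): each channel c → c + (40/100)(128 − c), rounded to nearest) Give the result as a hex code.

#6950AA

Lerp each channel 40% toward 128:
  R: 90 + 15.2 = 105.2 → 105
  G: 48 + 0.4×(128−48) = 48 + 32 = 80 → 80
  B: 198 + 0.4×(128−198) = 198 − 28 = 170 → 170
rgb(105, 80, 170) = #6950AA.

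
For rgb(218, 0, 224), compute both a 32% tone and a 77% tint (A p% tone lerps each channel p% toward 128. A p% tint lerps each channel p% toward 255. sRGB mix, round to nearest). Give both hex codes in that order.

32% tone:
  R: 218 + 0.32×(128−218) = 218 − 28.8 = 189.2 → 189
  G: 0 + 40.96 = 40.96 → 41
  B: 224 − 30.72 = 193.28 → 193
  → #bd29c1
77% tint:
  R: 218 + 28.49 = 246.49 → 246
  G: 0 + 196.35 = 196.35 → 196
  B: 224 + 23.87 = 247.87 → 248
  → #f6c4f8

#bd29c1, #f6c4f8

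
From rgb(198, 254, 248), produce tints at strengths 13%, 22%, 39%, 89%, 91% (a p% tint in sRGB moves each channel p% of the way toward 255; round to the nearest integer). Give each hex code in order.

13%: (198 + 7.41 = 205.41→205, 254→254, 248 + 0.91 = 248.91→249) → #cdfef9
22%: (198 + 12.54 = 210.54→211, 254→254, 248 + 1.54 = 249.54→250) → #d3fefa
39%: (198 + 22.23 = 220.23→220, 254→254, 248 + 2.73 = 250.73→251) → #dcfefb
89%: (198 + 50.73 = 248.73→249, 254 + 0.89 = 254.89→255, 248 + 6.23 = 254.23→254) → #f9fffe
91%: (198 + 51.87 = 249.87→250, 254 + 0.91 = 254.91→255, 248 + 6.37 = 254.37→254) → #fafffe

#cdfef9, #d3fefa, #dcfefb, #f9fffe, #fafffe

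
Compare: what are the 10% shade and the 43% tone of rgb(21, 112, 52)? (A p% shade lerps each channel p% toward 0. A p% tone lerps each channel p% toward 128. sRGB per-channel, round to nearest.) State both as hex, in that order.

#13652f, #437755

10% shade:
  R: 21 + 0.1×(0−21) = 21 − 2.1 = 18.9 → 19
  G: 112 + 0.1×(0−112) = 112 − 11.2 = 100.8 → 101
  B: 52 − 5.2 = 46.8 → 47
  → #13652f
43% tone:
  R: 21 + 0.43×(128−21) = 21 + 46.01 = 67.01 → 67
  G: 112 + 6.88 = 118.88 → 119
  B: 52 + 0.43×(128−52) = 52 + 32.68 = 84.68 → 85
  → #437755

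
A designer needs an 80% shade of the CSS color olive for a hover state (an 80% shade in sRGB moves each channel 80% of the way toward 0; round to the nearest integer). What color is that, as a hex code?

CSS olive is rgb(128, 128, 0).
Per channel, c → c + 0.8(0 − c):
  R: 128 − 102.4 = 25.6 → 26
  G: 128 − 102.4 = 25.6 → 26
  B: 0 + 0 = 0 → 0
rgb(26, 26, 0) = #1a1a00.

#1a1a00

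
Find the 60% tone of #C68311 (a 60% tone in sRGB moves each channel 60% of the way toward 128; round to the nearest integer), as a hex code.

#9C8154

#C68311 is rgb(198, 131, 17).
Per channel, c → c + 0.6(128 − c):
  R: 198 + 0.6×(128−198) = 198 − 42 = 156 → 156
  G: 131 + 0.6×(128−131) = 131 − 1.8 = 129.2 → 129
  B: 17 + 66.6 = 83.6 → 84
rgb(156, 129, 84) = #9C8154.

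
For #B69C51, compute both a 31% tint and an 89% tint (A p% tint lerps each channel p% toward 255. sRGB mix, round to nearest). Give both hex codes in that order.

#B69C51 is rgb(182, 156, 81).
31% tint:
  R: 182 + 0.31×(255−182) = 182 + 22.63 = 204.63 → 205
  G: 156 + 0.31×(255−156) = 156 + 30.69 = 186.69 → 187
  B: 81 + 0.31×(255−81) = 81 + 53.94 = 134.94 → 135
  → #CDBB87
89% tint:
  R: 182 + 64.97 = 246.97 → 247
  G: 156 + 88.11 = 244.11 → 244
  B: 81 + 0.89×(255−81) = 81 + 154.86 = 235.86 → 236
  → #F7F4EC

#CDBB87, #F7F4EC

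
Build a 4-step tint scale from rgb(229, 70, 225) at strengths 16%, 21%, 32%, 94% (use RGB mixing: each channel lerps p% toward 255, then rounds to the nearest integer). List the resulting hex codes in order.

#E964E6, #EA6DE7, #ED81EB, #FDF4FD

16%: (229 + 4.16 = 233.16→233, 70 + 29.6 = 99.6→100, 225 + 4.8 = 229.8→230) → #E964E6
21%: (229 + 5.46 = 234.46→234, 70 + 38.85 = 108.85→109, 225 + 6.3 = 231.3→231) → #EA6DE7
32%: (229 + 8.32 = 237.32→237, 70 + 59.2 = 129.2→129, 225 + 9.6 = 234.6→235) → #ED81EB
94%: (229 + 24.44 = 253.44→253, 70 + 173.9 = 243.9→244, 225 + 28.2 = 253.2→253) → #FDF4FD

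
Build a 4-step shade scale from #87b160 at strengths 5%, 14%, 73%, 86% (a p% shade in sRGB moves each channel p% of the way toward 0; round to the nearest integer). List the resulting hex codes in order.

#80a85b, #749853, #24301a, #13190d

#87b160 is rgb(135, 177, 96).
5%: (135 − 6.75 = 128.25→128, 177 − 8.85 = 168.15→168, 96 − 4.8 = 91.2→91) → #80a85b
14%: (135 − 18.9 = 116.1→116, 177 − 24.78 = 152.22→152, 96 − 13.44 = 82.56→83) → #749853
73%: (135 − 98.55 = 36.45→36, 177 − 129.21 = 47.79→48, 96 − 70.08 = 25.92→26) → #24301a
86%: (135 − 116.1 = 18.9→19, 177 − 152.22 = 24.78→25, 96 − 82.56 = 13.44→13) → #13190d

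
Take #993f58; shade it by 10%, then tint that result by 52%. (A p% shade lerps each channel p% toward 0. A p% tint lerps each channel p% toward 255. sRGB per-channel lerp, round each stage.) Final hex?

#c7a0ab

#993f58 is rgb(153, 63, 88).
Per channel, c → c + 0.1(0 − c):
  R: 153 + 0.1×(0−153) = 153 − 15.3 = 137.7 → 138
  G: 63 + 0.1×(0−63) = 63 − 6.3 = 56.7 → 57
  B: 88 + 0.1×(0−88) = 88 − 8.8 = 79.2 → 79
After the shade: rgb(138, 57, 79) = #8a394f.
Lerp each channel 52% toward 255:
  R: 138 + 60.84 = 198.84 → 199
  G: 57 + 0.52×(255−57) = 57 + 102.96 = 159.96 → 160
  B: 79 + 91.52 = 170.52 → 171
rgb(199, 160, 171) = #c7a0ab.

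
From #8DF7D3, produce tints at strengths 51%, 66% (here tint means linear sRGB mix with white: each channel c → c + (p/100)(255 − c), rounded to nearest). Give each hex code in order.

#C7FBE9, #D8FCF0

#8DF7D3 is rgb(141, 247, 211).
51%: (141 + 58.14 = 199.14→199, 247 + 4.08 = 251.08→251, 211 + 22.44 = 233.44→233) → #C7FBE9
66%: (141 + 75.24 = 216.24→216, 247 + 5.28 = 252.28→252, 211 + 29.04 = 240.04→240) → #D8FCF0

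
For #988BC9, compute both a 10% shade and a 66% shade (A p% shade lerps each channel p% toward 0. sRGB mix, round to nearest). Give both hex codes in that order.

#988BC9 is rgb(152, 139, 201).
10% shade:
  R: 152 + 0.1×(0−152) = 152 − 15.2 = 136.8 → 137
  G: 139 − 13.9 = 125.1 → 125
  B: 201 + 0.1×(0−201) = 201 − 20.1 = 180.9 → 181
  → #897DB5
66% shade:
  R: 152 − 100.32 = 51.68 → 52
  G: 139 − 91.74 = 47.26 → 47
  B: 201 + 0.66×(0−201) = 201 − 132.66 = 68.34 → 68
  → #342F44

#897DB5, #342F44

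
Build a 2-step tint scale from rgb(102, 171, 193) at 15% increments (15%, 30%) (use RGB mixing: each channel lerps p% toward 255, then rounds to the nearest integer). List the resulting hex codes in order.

#7DB8CA, #94C4D4

15%: (102 + 22.95 = 124.95→125, 171 + 12.6 = 183.6→184, 193 + 9.3 = 202.3→202) → #7DB8CA
30%: (102 + 45.9 = 147.9→148, 171 + 25.2 = 196.2→196, 193 + 18.6 = 211.6→212) → #94C4D4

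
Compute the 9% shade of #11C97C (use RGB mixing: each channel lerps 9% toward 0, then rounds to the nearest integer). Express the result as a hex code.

#11C97C is rgb(17, 201, 124).
Per channel, c → c + 0.09(0 − c):
  R: 17 − 1.53 = 15.47 → 15
  G: 201 − 18.09 = 182.91 → 183
  B: 124 − 11.16 = 112.84 → 113
rgb(15, 183, 113) = #0FB771.

#0FB771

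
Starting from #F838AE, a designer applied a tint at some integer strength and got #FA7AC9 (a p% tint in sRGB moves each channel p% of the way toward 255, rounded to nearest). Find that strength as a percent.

33%

#F838AE is rgb(248, 56, 174); #FA7AC9 is rgb(250, 122, 201).
On the G channel (widest range): 122 ≈ 56 + (p/100)(255 − 56), so p ≈ 100×(122 − 56)/(255 − 56) = 6600/199 = 33.17.
p = 33 reproduces all three channels after rounding.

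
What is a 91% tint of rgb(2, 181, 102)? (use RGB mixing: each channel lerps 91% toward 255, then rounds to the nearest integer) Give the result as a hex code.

#E8F8F1

A 91% tint moves each channel 91% toward 255:
  R: 2 + 0.91×(255−2) = 2 + 230.23 = 232.23 → 232
  G: 181 + 0.91×(255−181) = 181 + 67.34 = 248.34 → 248
  B: 102 + 0.91×(255−102) = 102 + 139.23 = 241.23 → 241
rgb(232, 248, 241) = #E8F8F1.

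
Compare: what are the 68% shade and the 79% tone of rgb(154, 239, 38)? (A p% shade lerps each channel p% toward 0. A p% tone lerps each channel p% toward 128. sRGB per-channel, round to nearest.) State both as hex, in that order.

68% shade:
  R: 154 − 104.72 = 49.28 → 49
  G: 239 − 162.52 = 76.48 → 76
  B: 38 + 0.68×(0−38) = 38 − 25.84 = 12.16 → 12
  → #314c0c
79% tone:
  R: 154 − 20.54 = 133.46 → 133
  G: 239 − 87.69 = 151.31 → 151
  B: 38 + 0.79×(128−38) = 38 + 71.1 = 109.1 → 109
  → #85976d

#314c0c, #85976d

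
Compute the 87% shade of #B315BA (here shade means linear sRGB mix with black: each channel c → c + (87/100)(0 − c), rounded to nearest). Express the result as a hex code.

#170318

#B315BA is rgb(179, 21, 186).
Per channel, c → c + 0.87(0 − c):
  R: 179 + 0.87×(0−179) = 179 − 155.73 = 23.27 → 23
  G: 21 + 0.87×(0−21) = 21 − 18.27 = 2.73 → 3
  B: 186 + 0.87×(0−186) = 186 − 161.82 = 24.18 → 24
rgb(23, 3, 24) = #170318.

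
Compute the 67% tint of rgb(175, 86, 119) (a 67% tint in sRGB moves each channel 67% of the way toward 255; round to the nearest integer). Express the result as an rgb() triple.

A 67% tint moves each channel 67% toward 255:
  R: 175 + 0.67×(255−175) = 175 + 53.6 = 228.6 → 229
  G: 86 + 113.23 = 199.23 → 199
  B: 119 + 0.67×(255−119) = 119 + 91.12 = 210.12 → 210

rgb(229, 199, 210)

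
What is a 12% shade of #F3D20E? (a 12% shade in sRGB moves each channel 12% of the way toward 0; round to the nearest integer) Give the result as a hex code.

#F3D20E is rgb(243, 210, 14).
A 12% shade moves each channel 12% toward 0:
  R: 243 − 29.16 = 213.84 → 214
  G: 210 + 0.12×(0−210) = 210 − 25.2 = 184.8 → 185
  B: 14 − 1.68 = 12.32 → 12
rgb(214, 185, 12) = #D6B90C.

#D6B90C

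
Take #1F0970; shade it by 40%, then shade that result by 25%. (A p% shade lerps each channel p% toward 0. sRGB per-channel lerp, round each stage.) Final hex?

#1F0970 is rgb(31, 9, 112).
Per channel, c → c + 0.4(0 − c):
  R: 31 + 0.4×(0−31) = 31 − 12.4 = 18.6 → 19
  G: 9 + 0.4×(0−9) = 9 − 3.6 = 5.4 → 5
  B: 112 − 44.8 = 67.2 → 67
After the shade: rgb(19, 5, 67) = #130543.
Lerp each channel 25% toward 0:
  R: 19 + 0.25×(0−19) = 19 − 4.75 = 14.25 → 14
  G: 5 + 0.25×(0−5) = 5 − 1.25 = 3.75 → 4
  B: 67 + 0.25×(0−67) = 67 − 16.75 = 50.25 → 50
rgb(14, 4, 50) = #0E0432.

#0E0432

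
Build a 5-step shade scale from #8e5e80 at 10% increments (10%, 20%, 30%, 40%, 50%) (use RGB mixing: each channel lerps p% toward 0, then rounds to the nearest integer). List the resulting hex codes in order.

#8e5e80 is rgb(142, 94, 128).
10%: (142 − 14.2 = 127.8→128, 94 − 9.4 = 84.6→85, 128 − 12.8 = 115.2→115) → #805573
20%: (142 − 28.4 = 113.6→114, 94 − 18.8 = 75.2→75, 128 − 25.6 = 102.4→102) → #724b66
30%: (142 − 42.6 = 99.4→99, 94 − 28.2 = 65.8→66, 128 − 38.4 = 89.6→90) → #63425a
40%: (142 − 56.8 = 85.2→85, 94 − 37.6 = 56.4→56, 128 − 51.2 = 76.8→77) → #55384d
50%: (142 − 71 = 71→71, 94 − 47 = 47→47, 128 − 64 = 64→64) → #472f40

#805573, #724b66, #63425a, #55384d, #472f40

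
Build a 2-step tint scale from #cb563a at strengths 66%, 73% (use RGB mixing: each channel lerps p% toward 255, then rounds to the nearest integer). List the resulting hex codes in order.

#cb563a is rgb(203, 86, 58).
66%: (203 + 34.32 = 237.32→237, 86 + 111.54 = 197.54→198, 58 + 130.02 = 188.02→188) → #edc6bc
73%: (203 + 37.96 = 240.96→241, 86 + 123.37 = 209.37→209, 58 + 143.81 = 201.81→202) → #f1d1ca

#edc6bc, #f1d1ca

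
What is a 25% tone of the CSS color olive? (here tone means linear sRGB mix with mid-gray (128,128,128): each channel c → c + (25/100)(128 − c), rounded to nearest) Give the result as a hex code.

#808020

CSS olive is rgb(128, 128, 0).
Per channel, c → c + 0.25(128 − c):
  R: 128 + 0.25×(128−128) = 128 + 0 = 128 → 128
  G: 128 + 0 = 128 → 128
  B: 0 + 0.25×(128−0) = 0 + 32 = 32 → 32
rgb(128, 128, 32) = #808020.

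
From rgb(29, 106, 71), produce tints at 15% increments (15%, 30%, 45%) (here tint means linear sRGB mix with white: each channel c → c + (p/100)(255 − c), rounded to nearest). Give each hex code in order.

15%: (29 + 33.9 = 62.9→63, 106 + 22.35 = 128.35→128, 71 + 27.6 = 98.6→99) → #3F8063
30%: (29 + 67.8 = 96.8→97, 106 + 44.7 = 150.7→151, 71 + 55.2 = 126.2→126) → #61977E
45%: (29 + 101.7 = 130.7→131, 106 + 67.05 = 173.05→173, 71 + 82.8 = 153.8→154) → #83AD9A

#3F8063, #61977E, #83AD9A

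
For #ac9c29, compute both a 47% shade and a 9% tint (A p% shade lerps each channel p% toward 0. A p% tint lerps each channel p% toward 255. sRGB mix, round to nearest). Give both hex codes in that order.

#5b5316, #b3a53c

#ac9c29 is rgb(172, 156, 41).
47% shade:
  R: 172 + 0.47×(0−172) = 172 − 80.84 = 91.16 → 91
  G: 156 + 0.47×(0−156) = 156 − 73.32 = 82.68 → 83
  B: 41 + 0.47×(0−41) = 41 − 19.27 = 21.73 → 22
  → #5b5316
9% tint:
  R: 172 + 0.09×(255−172) = 172 + 7.47 = 179.47 → 179
  G: 156 + 8.91 = 164.91 → 165
  B: 41 + 0.09×(255−41) = 41 + 19.26 = 60.26 → 60
  → #b3a53c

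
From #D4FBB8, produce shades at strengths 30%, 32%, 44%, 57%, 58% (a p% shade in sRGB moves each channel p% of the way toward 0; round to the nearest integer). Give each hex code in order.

#94B081, #90AB7D, #778D67, #5B6C4F, #59694D

#D4FBB8 is rgb(212, 251, 184).
30%: (212 − 63.6 = 148.4→148, 251 − 75.3 = 175.7→176, 184 − 55.2 = 128.8→129) → #94B081
32%: (212 − 67.84 = 144.16→144, 251 − 80.32 = 170.68→171, 184 − 58.88 = 125.12→125) → #90AB7D
44%: (212 − 93.28 = 118.72→119, 251 − 110.44 = 140.56→141, 184 − 80.96 = 103.04→103) → #778D67
57%: (212 − 120.84 = 91.16→91, 251 − 143.07 = 107.93→108, 184 − 104.88 = 79.12→79) → #5B6C4F
58%: (212 − 122.96 = 89.04→89, 251 − 145.58 = 105.42→105, 184 − 106.72 = 77.28→77) → #59694D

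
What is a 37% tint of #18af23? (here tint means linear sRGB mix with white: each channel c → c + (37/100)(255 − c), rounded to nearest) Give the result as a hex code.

#6dcd74

#18af23 is rgb(24, 175, 35).
Lerp each channel 37% toward 255:
  R: 24 + 0.37×(255−24) = 24 + 85.47 = 109.47 → 109
  G: 175 + 0.37×(255−175) = 175 + 29.6 = 204.6 → 205
  B: 35 + 81.4 = 116.4 → 116
rgb(109, 205, 116) = #6dcd74.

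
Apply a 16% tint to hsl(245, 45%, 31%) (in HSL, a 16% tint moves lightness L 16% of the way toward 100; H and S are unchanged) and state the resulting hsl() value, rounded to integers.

hsl(245, 45%, 42%)

L moves 16% from 31 toward 100: 31 + 11.04 = 42.04 → 42.
H and S are unchanged.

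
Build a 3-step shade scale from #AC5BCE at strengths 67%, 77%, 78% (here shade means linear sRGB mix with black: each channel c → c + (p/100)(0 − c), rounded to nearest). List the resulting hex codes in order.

#391E44, #28152F, #26142D

#AC5BCE is rgb(172, 91, 206).
67%: (172 − 115.24 = 56.76→57, 91 − 60.97 = 30.03→30, 206 − 138.02 = 67.98→68) → #391E44
77%: (172 − 132.44 = 39.56→40, 91 − 70.07 = 20.93→21, 206 − 158.62 = 47.38→47) → #28152F
78%: (172 − 134.16 = 37.84→38, 91 − 70.98 = 20.02→20, 206 − 160.68 = 45.32→45) → #26142D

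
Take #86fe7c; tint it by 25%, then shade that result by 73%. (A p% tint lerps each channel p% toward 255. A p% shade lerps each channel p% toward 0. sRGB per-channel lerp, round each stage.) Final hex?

#2c452a

#86fe7c is rgb(134, 254, 124).
A 25% tint moves each channel 25% toward 255:
  R: 134 + 0.25×(255−134) = 134 + 30.25 = 164.25 → 164
  G: 254 + 0.25 = 254.25 → 254
  B: 124 + 32.75 = 156.75 → 157
After the tint: rgb(164, 254, 157) = #a4fe9d.
Per channel, c → c + 0.73(0 − c):
  R: 164 + 0.73×(0−164) = 164 − 119.72 = 44.28 → 44
  G: 254 + 0.73×(0−254) = 254 − 185.42 = 68.58 → 69
  B: 157 + 0.73×(0−157) = 157 − 114.61 = 42.39 → 42
rgb(44, 69, 42) = #2c452a.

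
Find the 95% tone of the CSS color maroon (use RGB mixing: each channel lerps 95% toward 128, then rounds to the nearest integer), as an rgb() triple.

rgb(128, 122, 122)

CSS maroon is rgb(128, 0, 0).
Per channel, c → c + 0.95(128 − c):
  R: 128 + 0 = 128 → 128
  G: 0 + 121.6 = 121.6 → 122
  B: 0 + 0.95×(128−0) = 0 + 121.6 = 121.6 → 122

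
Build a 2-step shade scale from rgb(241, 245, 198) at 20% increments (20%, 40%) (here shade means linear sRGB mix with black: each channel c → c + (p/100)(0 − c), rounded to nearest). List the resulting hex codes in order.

20%: (241 − 48.2 = 192.8→193, 245 − 49 = 196→196, 198 − 39.6 = 158.4→158) → #C1C49E
40%: (241 − 96.4 = 144.6→145, 245 − 98 = 147→147, 198 − 79.2 = 118.8→119) → #919377

#C1C49E, #919377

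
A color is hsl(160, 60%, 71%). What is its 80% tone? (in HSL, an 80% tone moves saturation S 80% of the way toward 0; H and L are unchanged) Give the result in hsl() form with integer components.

S moves 80% from 60 toward 0: 60 − 48 = 12 → 12.
H and L are unchanged.

hsl(160, 12%, 71%)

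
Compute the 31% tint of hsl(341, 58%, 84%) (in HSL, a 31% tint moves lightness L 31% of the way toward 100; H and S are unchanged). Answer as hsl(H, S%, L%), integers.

L moves 31% from 84 toward 100: 84 + 4.96 = 88.96 → 89.
H and S are unchanged.

hsl(341, 58%, 89%)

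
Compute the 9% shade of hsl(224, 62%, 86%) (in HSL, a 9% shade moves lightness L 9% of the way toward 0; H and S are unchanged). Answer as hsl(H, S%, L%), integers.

hsl(224, 62%, 78%)

L moves 9% from 86 toward 0: 86 − 7.74 = 78.26 → 78.
H and S are unchanged.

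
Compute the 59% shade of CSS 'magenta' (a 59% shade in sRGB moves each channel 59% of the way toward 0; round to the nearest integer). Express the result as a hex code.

CSS magenta is rgb(255, 0, 255).
A 59% shade moves each channel 59% toward 0:
  R: 255 + 0.59×(0−255) = 255 − 150.45 = 104.55 → 105
  G: 0 + 0 = 0 → 0
  B: 255 − 150.45 = 104.55 → 105
rgb(105, 0, 105) = #690069.

#690069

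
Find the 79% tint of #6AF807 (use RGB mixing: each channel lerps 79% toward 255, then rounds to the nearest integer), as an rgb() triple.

#6AF807 is rgb(106, 248, 7).
A 79% tint moves each channel 79% toward 255:
  R: 106 + 0.79×(255−106) = 106 + 117.71 = 223.71 → 224
  G: 248 + 0.79×(255−248) = 248 + 5.53 = 253.53 → 254
  B: 7 + 0.79×(255−7) = 7 + 195.92 = 202.92 → 203

rgb(224, 254, 203)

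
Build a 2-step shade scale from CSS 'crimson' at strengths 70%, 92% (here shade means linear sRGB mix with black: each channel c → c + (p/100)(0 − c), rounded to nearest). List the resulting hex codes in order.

CSS crimson is rgb(220, 20, 60).
70%: (220 − 154 = 66→66, 20 − 14 = 6→6, 60 − 42 = 18→18) → #420612
92%: (220 − 202.4 = 17.6→18, 20 − 18.4 = 1.6→2, 60 − 55.2 = 4.8→5) → #120205

#420612, #120205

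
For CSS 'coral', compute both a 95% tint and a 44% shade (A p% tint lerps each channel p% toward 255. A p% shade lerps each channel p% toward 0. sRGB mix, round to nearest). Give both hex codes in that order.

#fff9f6, #8f472d

CSS coral is rgb(255, 127, 80).
95% tint:
  R: 255 + 0 = 255 → 255
  G: 127 + 0.95×(255−127) = 127 + 121.6 = 248.6 → 249
  B: 80 + 166.25 = 246.25 → 246
  → #fff9f6
44% shade:
  R: 255 + 0.44×(0−255) = 255 − 112.2 = 142.8 → 143
  G: 127 − 55.88 = 71.12 → 71
  B: 80 + 0.44×(0−80) = 80 − 35.2 = 44.8 → 45
  → #8f472d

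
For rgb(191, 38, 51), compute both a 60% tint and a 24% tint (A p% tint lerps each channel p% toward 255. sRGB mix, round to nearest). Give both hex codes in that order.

#E5A8AD, #CE5A64

60% tint:
  R: 191 + 0.6×(255−191) = 191 + 38.4 = 229.4 → 229
  G: 38 + 130.2 = 168.2 → 168
  B: 51 + 122.4 = 173.4 → 173
  → #E5A8AD
24% tint:
  R: 191 + 0.24×(255−191) = 191 + 15.36 = 206.36 → 206
  G: 38 + 52.08 = 90.08 → 90
  B: 51 + 0.24×(255−51) = 51 + 48.96 = 99.96 → 100
  → #CE5A64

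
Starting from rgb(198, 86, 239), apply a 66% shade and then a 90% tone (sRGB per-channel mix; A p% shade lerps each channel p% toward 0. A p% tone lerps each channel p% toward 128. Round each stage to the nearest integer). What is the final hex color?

#7A767B

Lerp each channel 66% toward 0:
  R: 198 − 130.68 = 67.32 → 67
  G: 86 − 56.76 = 29.24 → 29
  B: 239 − 157.74 = 81.26 → 81
After the shade: rgb(67, 29, 81) = #431D51.
A 90% tone moves each channel 90% toward 128:
  R: 67 + 0.9×(128−67) = 67 + 54.9 = 121.9 → 122
  G: 29 + 0.9×(128−29) = 29 + 89.1 = 118.1 → 118
  B: 81 + 0.9×(128−81) = 81 + 42.3 = 123.3 → 123
rgb(122, 118, 123) = #7A767B.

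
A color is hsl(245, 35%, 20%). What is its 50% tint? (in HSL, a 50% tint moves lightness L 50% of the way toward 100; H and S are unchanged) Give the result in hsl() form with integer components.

hsl(245, 35%, 60%)

L moves 50% from 20 toward 100: 20 + 40 = 60 → 60.
H and S are unchanged.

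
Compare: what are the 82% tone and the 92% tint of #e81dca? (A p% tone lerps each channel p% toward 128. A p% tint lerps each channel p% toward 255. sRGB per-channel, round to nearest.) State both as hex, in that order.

#936e8d, #fdedfb

#e81dca is rgb(232, 29, 202).
82% tone:
  R: 232 + 0.82×(128−232) = 232 − 85.28 = 146.72 → 147
  G: 29 + 0.82×(128−29) = 29 + 81.18 = 110.18 → 110
  B: 202 − 60.68 = 141.32 → 141
  → #936e8d
92% tint:
  R: 232 + 21.16 = 253.16 → 253
  G: 29 + 207.92 = 236.92 → 237
  B: 202 + 0.92×(255−202) = 202 + 48.76 = 250.76 → 251
  → #fdedfb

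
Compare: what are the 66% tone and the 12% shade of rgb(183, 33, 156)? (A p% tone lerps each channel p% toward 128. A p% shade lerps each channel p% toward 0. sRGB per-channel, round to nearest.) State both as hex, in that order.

#93608A, #A11D89

66% tone:
  R: 183 + 0.66×(128−183) = 183 − 36.3 = 146.7 → 147
  G: 33 + 62.7 = 95.7 → 96
  B: 156 + 0.66×(128−156) = 156 − 18.48 = 137.52 → 138
  → #93608A
12% shade:
  R: 183 + 0.12×(0−183) = 183 − 21.96 = 161.04 → 161
  G: 33 + 0.12×(0−33) = 33 − 3.96 = 29.04 → 29
  B: 156 + 0.12×(0−156) = 156 − 18.72 = 137.28 → 137
  → #A11D89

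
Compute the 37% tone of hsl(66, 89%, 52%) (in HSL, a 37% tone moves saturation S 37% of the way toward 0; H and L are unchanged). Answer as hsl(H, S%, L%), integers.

hsl(66, 56%, 52%)

S moves 37% from 89 toward 0: 89 − 32.93 = 56.07 → 56.
H and L are unchanged.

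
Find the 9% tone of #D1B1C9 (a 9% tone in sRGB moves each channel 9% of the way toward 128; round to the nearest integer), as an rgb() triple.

#D1B1C9 is rgb(209, 177, 201).
Per channel, c → c + 0.09(128 − c):
  R: 209 + 0.09×(128−209) = 209 − 7.29 = 201.71 → 202
  G: 177 + 0.09×(128−177) = 177 − 4.41 = 172.59 → 173
  B: 201 + 0.09×(128−201) = 201 − 6.57 = 194.43 → 194

rgb(202, 173, 194)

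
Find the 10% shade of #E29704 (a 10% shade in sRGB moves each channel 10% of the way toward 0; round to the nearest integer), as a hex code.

#CB8804

#E29704 is rgb(226, 151, 4).
A 10% shade moves each channel 10% toward 0:
  R: 226 − 22.6 = 203.4 → 203
  G: 151 − 15.1 = 135.9 → 136
  B: 4 − 0.4 = 3.6 → 4
rgb(203, 136, 4) = #CB8804.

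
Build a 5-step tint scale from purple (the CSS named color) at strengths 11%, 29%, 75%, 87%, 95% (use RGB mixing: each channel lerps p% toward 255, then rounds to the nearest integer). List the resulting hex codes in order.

#8E1C8E, #A54AA5, #DFBFDF, #EEDEEE, #F9F2F9

CSS purple is rgb(128, 0, 128).
11%: (128 + 13.97 = 141.97→142, 0 + 28.05 = 28.05→28, 128 + 13.97 = 141.97→142) → #8E1C8E
29%: (128 + 36.83 = 164.83→165, 0 + 73.95 = 73.95→74, 128 + 36.83 = 164.83→165) → #A54AA5
75%: (128 + 95.25 = 223.25→223, 0 + 191.25 = 191.25→191, 128 + 95.25 = 223.25→223) → #DFBFDF
87%: (128 + 110.49 = 238.49→238, 0 + 221.85 = 221.85→222, 128 + 110.49 = 238.49→238) → #EEDEEE
95%: (128 + 120.65 = 248.65→249, 0 + 242.25 = 242.25→242, 128 + 120.65 = 248.65→249) → #F9F2F9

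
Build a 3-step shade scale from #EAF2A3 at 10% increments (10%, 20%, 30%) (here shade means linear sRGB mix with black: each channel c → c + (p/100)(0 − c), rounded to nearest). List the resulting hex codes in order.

#EAF2A3 is rgb(234, 242, 163).
10%: (234 − 23.4 = 210.6→211, 242 − 24.2 = 217.8→218, 163 − 16.3 = 146.7→147) → #D3DA93
20%: (234 − 46.8 = 187.2→187, 242 − 48.4 = 193.6→194, 163 − 32.6 = 130.4→130) → #BBC282
30%: (234 − 70.2 = 163.8→164, 242 − 72.6 = 169.4→169, 163 − 48.9 = 114.1→114) → #A4A972

#D3DA93, #BBC282, #A4A972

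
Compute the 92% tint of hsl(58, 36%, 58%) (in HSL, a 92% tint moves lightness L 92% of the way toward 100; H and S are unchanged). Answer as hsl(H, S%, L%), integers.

hsl(58, 36%, 97%)

L moves 92% from 58 toward 100: 58 + 38.64 = 96.64 → 97.
H and S are unchanged.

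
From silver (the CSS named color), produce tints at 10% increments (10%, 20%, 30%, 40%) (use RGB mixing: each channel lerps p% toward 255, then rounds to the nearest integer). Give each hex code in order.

#c6c6c6, #cdcdcd, #d3d3d3, #d9d9d9

CSS silver is rgb(192, 192, 192).
10%: (192 + 6.3 = 198.3→198, 192 + 6.3 = 198.3→198, 192 + 6.3 = 198.3→198) → #c6c6c6
20%: (192 + 12.6 = 204.6→205, 192 + 12.6 = 204.6→205, 192 + 12.6 = 204.6→205) → #cdcdcd
30%: (192 + 18.9 = 210.9→211, 192 + 18.9 = 210.9→211, 192 + 18.9 = 210.9→211) → #d3d3d3
40%: (192 + 25.2 = 217.2→217, 192 + 25.2 = 217.2→217, 192 + 25.2 = 217.2→217) → #d9d9d9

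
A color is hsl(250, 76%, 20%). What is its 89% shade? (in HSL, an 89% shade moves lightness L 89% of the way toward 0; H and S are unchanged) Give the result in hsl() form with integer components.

L moves 89% from 20 toward 0: 20 − 17.8 = 2.2 → 2.
H and S are unchanged.

hsl(250, 76%, 2%)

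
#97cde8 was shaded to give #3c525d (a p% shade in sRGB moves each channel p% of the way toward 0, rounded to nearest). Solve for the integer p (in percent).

60%

#97cde8 is rgb(151, 205, 232); #3c525d is rgb(60, 82, 93).
On the B channel (widest range): 93 ≈ 232 + (p/100)(0 − 232), so p ≈ 100×(93 − 232)/(0 − 232) = -13900/-232 = 59.91.
p = 60 reproduces all three channels after rounding.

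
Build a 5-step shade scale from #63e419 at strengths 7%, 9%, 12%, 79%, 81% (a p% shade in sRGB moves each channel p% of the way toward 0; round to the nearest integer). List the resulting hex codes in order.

#5cd417, #5acf17, #57c916, #153005, #132b05

#63e419 is rgb(99, 228, 25).
7%: (99 − 6.93 = 92.07→92, 228 − 15.96 = 212.04→212, 25 − 1.75 = 23.25→23) → #5cd417
9%: (99 − 8.91 = 90.09→90, 228 − 20.52 = 207.48→207, 25 − 2.25 = 22.75→23) → #5acf17
12%: (99 − 11.88 = 87.12→87, 228 − 27.36 = 200.64→201, 25 − 3 = 22→22) → #57c916
79%: (99 − 78.21 = 20.79→21, 228 − 180.12 = 47.88→48, 25 − 19.75 = 5.25→5) → #153005
81%: (99 − 80.19 = 18.81→19, 228 − 184.68 = 43.32→43, 25 − 20.25 = 4.75→5) → #132b05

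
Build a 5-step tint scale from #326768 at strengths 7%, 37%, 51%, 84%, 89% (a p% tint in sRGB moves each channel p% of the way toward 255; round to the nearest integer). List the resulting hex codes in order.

#407273, #7E9FA0, #9BB5B5, #DEE7E7, #E8EEEE

#326768 is rgb(50, 103, 104).
7%: (50 + 14.35 = 64.35→64, 103 + 10.64 = 113.64→114, 104 + 10.57 = 114.57→115) → #407273
37%: (50 + 75.85 = 125.85→126, 103 + 56.24 = 159.24→159, 104 + 55.87 = 159.87→160) → #7E9FA0
51%: (50 + 104.55 = 154.55→155, 103 + 77.52 = 180.52→181, 104 + 77.01 = 181.01→181) → #9BB5B5
84%: (50 + 172.2 = 222.2→222, 103 + 127.68 = 230.68→231, 104 + 126.84 = 230.84→231) → #DEE7E7
89%: (50 + 182.45 = 232.45→232, 103 + 135.28 = 238.28→238, 104 + 134.39 = 238.39→238) → #E8EEEE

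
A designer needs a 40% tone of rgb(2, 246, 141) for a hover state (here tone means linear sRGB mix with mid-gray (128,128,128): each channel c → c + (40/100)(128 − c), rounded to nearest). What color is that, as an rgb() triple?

A 40% tone moves each channel 40% toward 128:
  R: 2 + 0.4×(128−2) = 2 + 50.4 = 52.4 → 52
  G: 246 + 0.4×(128−246) = 246 − 47.2 = 198.8 → 199
  B: 141 + 0.4×(128−141) = 141 − 5.2 = 135.8 → 136

rgb(52, 199, 136)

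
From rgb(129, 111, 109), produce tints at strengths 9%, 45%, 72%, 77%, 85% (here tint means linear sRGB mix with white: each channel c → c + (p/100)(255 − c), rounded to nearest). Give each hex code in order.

9%: (129 + 11.34 = 140.34→140, 111 + 12.96 = 123.96→124, 109 + 13.14 = 122.14→122) → #8c7c7a
45%: (129 + 56.7 = 185.7→186, 111 + 64.8 = 175.8→176, 109 + 65.7 = 174.7→175) → #bab0af
72%: (129 + 90.72 = 219.72→220, 111 + 103.68 = 214.68→215, 109 + 105.12 = 214.12→214) → #dcd7d6
77%: (129 + 97.02 = 226.02→226, 111 + 110.88 = 221.88→222, 109 + 112.42 = 221.42→221) → #e2dedd
85%: (129 + 107.1 = 236.1→236, 111 + 122.4 = 233.4→233, 109 + 124.1 = 233.1→233) → #ece9e9

#8c7c7a, #bab0af, #dcd7d6, #e2dedd, #ece9e9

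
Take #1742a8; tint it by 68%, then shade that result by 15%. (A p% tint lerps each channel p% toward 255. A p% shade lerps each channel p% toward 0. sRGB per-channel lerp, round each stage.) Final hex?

#9aa6c1

#1742a8 is rgb(23, 66, 168).
Per channel, c → c + 0.68(255 − c):
  R: 23 + 0.68×(255−23) = 23 + 157.76 = 180.76 → 181
  G: 66 + 0.68×(255−66) = 66 + 128.52 = 194.52 → 195
  B: 168 + 59.16 = 227.16 → 227
After the tint: rgb(181, 195, 227) = #b5c3e3.
A 15% shade moves each channel 15% toward 0:
  R: 181 − 27.15 = 153.85 → 154
  G: 195 − 29.25 = 165.75 → 166
  B: 227 − 34.05 = 192.95 → 193
rgb(154, 166, 193) = #9aa6c1.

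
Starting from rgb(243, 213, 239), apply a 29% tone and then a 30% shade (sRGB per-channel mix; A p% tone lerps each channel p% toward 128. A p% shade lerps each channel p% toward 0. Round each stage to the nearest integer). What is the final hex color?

A 29% tone moves each channel 29% toward 128:
  R: 243 − 33.35 = 209.65 → 210
  G: 213 + 0.29×(128−213) = 213 − 24.65 = 188.35 → 188
  B: 239 − 32.19 = 206.81 → 207
After the tone: rgb(210, 188, 207) = #d2bccf.
Lerp each channel 30% toward 0:
  R: 210 − 63 = 147 → 147
  G: 188 − 56.4 = 131.6 → 132
  B: 207 − 62.1 = 144.9 → 145
rgb(147, 132, 145) = #938491.

#938491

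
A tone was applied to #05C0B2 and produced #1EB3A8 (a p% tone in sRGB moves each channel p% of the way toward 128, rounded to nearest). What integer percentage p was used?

#05C0B2 is rgb(5, 192, 178); #1EB3A8 is rgb(30, 179, 168).
On the R channel (widest range): 30 ≈ 5 + (p/100)(128 − 5), so p ≈ 100×(30 − 5)/(128 − 5) = 2500/123 = 20.33.
p = 20 reproduces all three channels after rounding.

20%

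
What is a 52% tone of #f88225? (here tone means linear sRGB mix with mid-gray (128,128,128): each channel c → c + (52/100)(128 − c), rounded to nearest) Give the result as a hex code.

#f88225 is rgb(248, 130, 37).
Per channel, c → c + 0.52(128 − c):
  R: 248 + 0.52×(128−248) = 248 − 62.4 = 185.6 → 186
  G: 130 − 1.04 = 128.96 → 129
  B: 37 + 47.32 = 84.32 → 84
rgb(186, 129, 84) = #ba8154.

#ba8154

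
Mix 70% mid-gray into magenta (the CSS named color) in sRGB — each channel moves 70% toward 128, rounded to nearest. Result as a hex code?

#a65aa6

CSS magenta is rgb(255, 0, 255).
Per channel, c → c + 0.7(128 − c):
  R: 255 − 88.9 = 166.1 → 166
  G: 0 + 89.6 = 89.6 → 90
  B: 255 + 0.7×(128−255) = 255 − 88.9 = 166.1 → 166
rgb(166, 90, 166) = #a65aa6.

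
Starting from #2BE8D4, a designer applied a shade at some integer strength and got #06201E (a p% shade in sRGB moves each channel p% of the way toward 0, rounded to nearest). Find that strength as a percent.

86%

#2BE8D4 is rgb(43, 232, 212); #06201E is rgb(6, 32, 30).
On the G channel (widest range): 32 ≈ 232 + (p/100)(0 − 232), so p ≈ 100×(32 − 232)/(0 − 232) = -20000/-232 = 86.21.
p = 86 reproduces all three channels after rounding.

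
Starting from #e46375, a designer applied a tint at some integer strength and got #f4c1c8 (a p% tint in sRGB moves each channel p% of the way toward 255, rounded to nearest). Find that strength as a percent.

#e46375 is rgb(228, 99, 117); #f4c1c8 is rgb(244, 193, 200).
On the G channel (widest range): 193 ≈ 99 + (p/100)(255 − 99), so p ≈ 100×(193 − 99)/(255 − 99) = 9400/156 = 60.26.
p = 60 reproduces all three channels after rounding.

60%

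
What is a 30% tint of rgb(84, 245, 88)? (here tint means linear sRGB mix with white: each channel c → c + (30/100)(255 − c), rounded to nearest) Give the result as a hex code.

#87f88a

Per channel, c → c + 0.3(255 − c):
  R: 84 + 0.3×(255−84) = 84 + 51.3 = 135.3 → 135
  G: 245 + 3 = 248 → 248
  B: 88 + 50.1 = 138.1 → 138
rgb(135, 248, 138) = #87f88a.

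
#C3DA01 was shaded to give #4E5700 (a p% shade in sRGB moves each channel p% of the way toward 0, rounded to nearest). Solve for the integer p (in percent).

60%

#C3DA01 is rgb(195, 218, 1); #4E5700 is rgb(78, 87, 0).
On the G channel (widest range): 87 ≈ 218 + (p/100)(0 − 218), so p ≈ 100×(87 − 218)/(0 − 218) = -13100/-218 = 60.09.
p = 60 reproduces all three channels after rounding.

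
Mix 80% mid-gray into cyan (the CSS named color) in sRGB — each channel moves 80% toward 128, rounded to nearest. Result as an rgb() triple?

CSS cyan is rgb(0, 255, 255).
Lerp each channel 80% toward 128:
  R: 0 + 0.8×(128−0) = 0 + 102.4 = 102.4 → 102
  G: 255 − 101.6 = 153.4 → 153
  B: 255 + 0.8×(128−255) = 255 − 101.6 = 153.4 → 153

rgb(102, 153, 153)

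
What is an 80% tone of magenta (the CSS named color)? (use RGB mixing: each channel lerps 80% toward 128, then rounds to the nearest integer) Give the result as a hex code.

CSS magenta is rgb(255, 0, 255).
Lerp each channel 80% toward 128:
  R: 255 + 0.8×(128−255) = 255 − 101.6 = 153.4 → 153
  G: 0 + 0.8×(128−0) = 0 + 102.4 = 102.4 → 102
  B: 255 + 0.8×(128−255) = 255 − 101.6 = 153.4 → 153
rgb(153, 102, 153) = #996699.

#996699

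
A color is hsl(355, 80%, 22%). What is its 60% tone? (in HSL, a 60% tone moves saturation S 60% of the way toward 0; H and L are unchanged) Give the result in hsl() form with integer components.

hsl(355, 32%, 22%)

S moves 60% from 80 toward 0: 80 − 48 = 32 → 32.
H and L are unchanged.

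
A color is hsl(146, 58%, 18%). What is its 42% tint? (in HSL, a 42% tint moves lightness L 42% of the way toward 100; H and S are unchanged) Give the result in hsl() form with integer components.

L moves 42% from 18 toward 100: 18 + 34.44 = 52.44 → 52.
H and S are unchanged.

hsl(146, 58%, 52%)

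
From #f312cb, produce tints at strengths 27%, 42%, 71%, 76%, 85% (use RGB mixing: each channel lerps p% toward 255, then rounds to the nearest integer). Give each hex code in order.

#f312cb is rgb(243, 18, 203).
27%: (243 + 3.24 = 246.24→246, 18 + 63.99 = 81.99→82, 203 + 14.04 = 217.04→217) → #f652d9
42%: (243 + 5.04 = 248.04→248, 18 + 99.54 = 117.54→118, 203 + 21.84 = 224.84→225) → #f876e1
71%: (243 + 8.52 = 251.52→252, 18 + 168.27 = 186.27→186, 203 + 36.92 = 239.92→240) → #fcbaf0
76%: (243 + 9.12 = 252.12→252, 18 + 180.12 = 198.12→198, 203 + 39.52 = 242.52→243) → #fcc6f3
85%: (243 + 10.2 = 253.2→253, 18 + 201.45 = 219.45→219, 203 + 44.2 = 247.2→247) → #fddbf7

#f652d9, #f876e1, #fcbaf0, #fcc6f3, #fddbf7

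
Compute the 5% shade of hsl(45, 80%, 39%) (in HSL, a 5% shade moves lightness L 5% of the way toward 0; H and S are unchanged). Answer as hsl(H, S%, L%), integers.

L moves 5% from 39 toward 0: 39 − 1.95 = 37.05 → 37.
H and S are unchanged.

hsl(45, 80%, 37%)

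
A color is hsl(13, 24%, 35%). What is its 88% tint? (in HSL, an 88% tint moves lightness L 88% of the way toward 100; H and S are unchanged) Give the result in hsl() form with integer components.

hsl(13, 24%, 92%)

L moves 88% from 35 toward 100: 35 + 57.2 = 92.2 → 92.
H and S are unchanged.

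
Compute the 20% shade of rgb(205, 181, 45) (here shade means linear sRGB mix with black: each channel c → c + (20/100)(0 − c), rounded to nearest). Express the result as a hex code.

Per channel, c → c + 0.2(0 − c):
  R: 205 − 41 = 164 → 164
  G: 181 + 0.2×(0−181) = 181 − 36.2 = 144.8 → 145
  B: 45 + 0.2×(0−45) = 45 − 9 = 36 → 36
rgb(164, 145, 36) = #a49124.

#a49124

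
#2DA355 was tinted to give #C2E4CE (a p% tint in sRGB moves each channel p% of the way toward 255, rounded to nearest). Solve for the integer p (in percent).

#2DA355 is rgb(45, 163, 85); #C2E4CE is rgb(194, 228, 206).
On the R channel (widest range): 194 ≈ 45 + (p/100)(255 − 45), so p ≈ 100×(194 − 45)/(255 − 45) = 14900/210 = 70.95.
p = 71 reproduces all three channels after rounding.

71%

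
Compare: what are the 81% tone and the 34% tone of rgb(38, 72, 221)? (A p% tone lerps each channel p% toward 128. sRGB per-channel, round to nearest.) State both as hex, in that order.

81% tone:
  R: 38 + 72.9 = 110.9 → 111
  G: 72 + 45.36 = 117.36 → 117
  B: 221 + 0.81×(128−221) = 221 − 75.33 = 145.67 → 146
  → #6f7592
34% tone:
  R: 38 + 0.34×(128−38) = 38 + 30.6 = 68.6 → 69
  G: 72 + 19.04 = 91.04 → 91
  B: 221 − 31.62 = 189.38 → 189
  → #455bbd

#6f7592, #455bbd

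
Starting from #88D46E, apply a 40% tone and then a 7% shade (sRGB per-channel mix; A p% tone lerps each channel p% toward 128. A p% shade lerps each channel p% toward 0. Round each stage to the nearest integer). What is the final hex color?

#88D46E is rgb(136, 212, 110).
Per channel, c → c + 0.4(128 − c):
  R: 136 − 3.2 = 132.8 → 133
  G: 212 + 0.4×(128−212) = 212 − 33.6 = 178.4 → 178
  B: 110 + 0.4×(128−110) = 110 + 7.2 = 117.2 → 117
After the tone: rgb(133, 178, 117) = #85B275.
A 7% shade moves each channel 7% toward 0:
  R: 133 + 0.07×(0−133) = 133 − 9.31 = 123.69 → 124
  G: 178 + 0.07×(0−178) = 178 − 12.46 = 165.54 → 166
  B: 117 + 0.07×(0−117) = 117 − 8.19 = 108.81 → 109
rgb(124, 166, 109) = #7CA66D.

#7CA66D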